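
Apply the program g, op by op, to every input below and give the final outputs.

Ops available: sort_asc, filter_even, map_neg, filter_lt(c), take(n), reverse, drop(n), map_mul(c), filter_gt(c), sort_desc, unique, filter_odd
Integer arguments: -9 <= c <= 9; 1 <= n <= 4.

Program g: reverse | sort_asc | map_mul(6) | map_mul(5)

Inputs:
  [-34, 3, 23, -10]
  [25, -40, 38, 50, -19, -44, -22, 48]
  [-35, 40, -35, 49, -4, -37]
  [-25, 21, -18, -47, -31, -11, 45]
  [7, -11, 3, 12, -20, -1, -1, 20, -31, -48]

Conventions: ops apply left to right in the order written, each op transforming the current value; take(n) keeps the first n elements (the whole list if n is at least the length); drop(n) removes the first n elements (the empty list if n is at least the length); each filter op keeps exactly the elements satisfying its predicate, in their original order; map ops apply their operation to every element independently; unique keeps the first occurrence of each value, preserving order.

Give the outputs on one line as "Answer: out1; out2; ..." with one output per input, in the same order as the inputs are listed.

[-1020, -300, 90, 690]; [-1320, -1200, -660, -570, 750, 1140, 1440, 1500]; [-1110, -1050, -1050, -120, 1200, 1470]; [-1410, -930, -750, -540, -330, 630, 1350]; [-1440, -930, -600, -330, -30, -30, 90, 210, 360, 600]

Execution, op by op:
  [-34, 3, 23, -10] -> [-10, 23, 3, -34] -> [-34, -10, 3, 23] -> [-204, -60, 18, 138] -> [-1020, -300, 90, 690]
  [25, -40, 38, 50, -19, -44, -22, 48] -> [48, -22, -44, -19, 50, 38, -40, 25] -> [-44, -40, -22, -19, 25, 38, 48, 50] -> [-264, -240, -132, -114, 150, 228, 288, 300] -> [-1320, -1200, -660, -570, 750, 1140, 1440, 1500]
  [-35, 40, -35, 49, -4, -37] -> [-37, -4, 49, -35, 40, -35] -> [-37, -35, -35, -4, 40, 49] -> [-222, -210, -210, -24, 240, 294] -> [-1110, -1050, -1050, -120, 1200, 1470]
  [-25, 21, -18, -47, -31, -11, 45] -> [45, -11, -31, -47, -18, 21, -25] -> [-47, -31, -25, -18, -11, 21, 45] -> [-282, -186, -150, -108, -66, 126, 270] -> [-1410, -930, -750, -540, -330, 630, 1350]
  [7, -11, 3, 12, -20, -1, -1, 20, -31, -48] -> [-48, -31, 20, -1, -1, -20, 12, 3, -11, 7] -> [-48, -31, -20, -11, -1, -1, 3, 7, 12, 20] -> [-288, -186, -120, -66, -6, -6, 18, 42, 72, 120] -> [-1440, -930, -600, -330, -30, -30, 90, 210, 360, 600]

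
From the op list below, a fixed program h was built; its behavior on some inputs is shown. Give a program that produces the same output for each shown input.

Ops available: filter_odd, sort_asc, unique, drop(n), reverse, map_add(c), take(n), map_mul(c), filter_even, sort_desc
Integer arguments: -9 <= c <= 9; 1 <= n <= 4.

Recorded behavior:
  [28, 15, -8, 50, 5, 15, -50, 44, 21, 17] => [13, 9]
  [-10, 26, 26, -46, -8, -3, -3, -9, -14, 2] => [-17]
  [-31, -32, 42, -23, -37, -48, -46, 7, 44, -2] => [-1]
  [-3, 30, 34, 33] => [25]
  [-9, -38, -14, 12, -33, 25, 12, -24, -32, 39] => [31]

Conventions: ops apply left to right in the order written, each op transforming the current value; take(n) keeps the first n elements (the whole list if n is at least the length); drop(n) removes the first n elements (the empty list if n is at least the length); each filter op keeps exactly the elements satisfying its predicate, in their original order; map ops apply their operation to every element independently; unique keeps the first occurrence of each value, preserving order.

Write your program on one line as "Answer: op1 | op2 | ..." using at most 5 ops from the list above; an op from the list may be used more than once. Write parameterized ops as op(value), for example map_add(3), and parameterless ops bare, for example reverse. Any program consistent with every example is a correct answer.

reverse | map_add(-8) | take(3) | filter_odd | sort_desc

Check, running the answer program on each example:
  [28, 15, -8, 50, 5, 15, -50, 44, 21, 17] -> [17, 21, 44, -50, 15, 5, 50, -8, 15, 28] -> [9, 13, 36, -58, 7, -3, 42, -16, 7, 20] -> [9, 13, 36] -> [9, 13] -> [13, 9]
  [-10, 26, 26, -46, -8, -3, -3, -9, -14, 2] -> [2, -14, -9, -3, -3, -8, -46, 26, 26, -10] -> [-6, -22, -17, -11, -11, -16, -54, 18, 18, -18] -> [-6, -22, -17] -> [-17] -> [-17]
  [-31, -32, 42, -23, -37, -48, -46, 7, 44, -2] -> [-2, 44, 7, -46, -48, -37, -23, 42, -32, -31] -> [-10, 36, -1, -54, -56, -45, -31, 34, -40, -39] -> [-10, 36, -1] -> [-1] -> [-1]
  [-3, 30, 34, 33] -> [33, 34, 30, -3] -> [25, 26, 22, -11] -> [25, 26, 22] -> [25] -> [25]
  [-9, -38, -14, 12, -33, 25, 12, -24, -32, 39] -> [39, -32, -24, 12, 25, -33, 12, -14, -38, -9] -> [31, -40, -32, 4, 17, -41, 4, -22, -46, -17] -> [31, -40, -32] -> [31] -> [31]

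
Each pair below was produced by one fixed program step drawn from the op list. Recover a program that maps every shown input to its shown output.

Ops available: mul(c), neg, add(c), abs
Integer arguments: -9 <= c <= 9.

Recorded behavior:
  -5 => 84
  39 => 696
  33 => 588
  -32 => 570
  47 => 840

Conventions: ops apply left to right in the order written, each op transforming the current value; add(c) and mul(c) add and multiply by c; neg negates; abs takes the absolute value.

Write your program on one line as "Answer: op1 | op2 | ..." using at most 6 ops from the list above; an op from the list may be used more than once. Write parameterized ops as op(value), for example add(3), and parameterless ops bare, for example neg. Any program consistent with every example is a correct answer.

abs | neg | mul(-9) | add(-3) | mul(2)

Check, running the answer program on each example:
  -5 -> 5 -> -5 -> 45 -> 42 -> 84
  39 -> 39 -> -39 -> 351 -> 348 -> 696
  33 -> 33 -> -33 -> 297 -> 294 -> 588
  -32 -> 32 -> -32 -> 288 -> 285 -> 570
  47 -> 47 -> -47 -> 423 -> 420 -> 840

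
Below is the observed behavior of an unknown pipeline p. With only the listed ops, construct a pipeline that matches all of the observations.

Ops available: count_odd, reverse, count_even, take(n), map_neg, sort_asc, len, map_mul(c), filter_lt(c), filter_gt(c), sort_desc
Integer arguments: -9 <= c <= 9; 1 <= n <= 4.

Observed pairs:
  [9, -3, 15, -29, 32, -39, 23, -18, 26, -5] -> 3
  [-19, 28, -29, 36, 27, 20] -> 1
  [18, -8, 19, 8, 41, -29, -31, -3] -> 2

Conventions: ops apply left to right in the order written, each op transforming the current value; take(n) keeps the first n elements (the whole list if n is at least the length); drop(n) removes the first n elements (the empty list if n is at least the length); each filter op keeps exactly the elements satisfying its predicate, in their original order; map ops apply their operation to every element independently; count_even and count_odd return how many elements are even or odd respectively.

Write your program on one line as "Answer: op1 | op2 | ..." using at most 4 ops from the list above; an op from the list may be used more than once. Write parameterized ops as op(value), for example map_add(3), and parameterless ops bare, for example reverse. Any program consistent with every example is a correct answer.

filter_gt(-3) | reverse | sort_asc | count_odd

Check, running the answer program on each example:
  [9, -3, 15, -29, 32, -39, 23, -18, 26, -5] -> [9, 15, 32, 23, 26] -> [26, 23, 32, 15, 9] -> [9, 15, 23, 26, 32] -> 3
  [-19, 28, -29, 36, 27, 20] -> [28, 36, 27, 20] -> [20, 27, 36, 28] -> [20, 27, 28, 36] -> 1
  [18, -8, 19, 8, 41, -29, -31, -3] -> [18, 19, 8, 41] -> [41, 8, 19, 18] -> [8, 18, 19, 41] -> 2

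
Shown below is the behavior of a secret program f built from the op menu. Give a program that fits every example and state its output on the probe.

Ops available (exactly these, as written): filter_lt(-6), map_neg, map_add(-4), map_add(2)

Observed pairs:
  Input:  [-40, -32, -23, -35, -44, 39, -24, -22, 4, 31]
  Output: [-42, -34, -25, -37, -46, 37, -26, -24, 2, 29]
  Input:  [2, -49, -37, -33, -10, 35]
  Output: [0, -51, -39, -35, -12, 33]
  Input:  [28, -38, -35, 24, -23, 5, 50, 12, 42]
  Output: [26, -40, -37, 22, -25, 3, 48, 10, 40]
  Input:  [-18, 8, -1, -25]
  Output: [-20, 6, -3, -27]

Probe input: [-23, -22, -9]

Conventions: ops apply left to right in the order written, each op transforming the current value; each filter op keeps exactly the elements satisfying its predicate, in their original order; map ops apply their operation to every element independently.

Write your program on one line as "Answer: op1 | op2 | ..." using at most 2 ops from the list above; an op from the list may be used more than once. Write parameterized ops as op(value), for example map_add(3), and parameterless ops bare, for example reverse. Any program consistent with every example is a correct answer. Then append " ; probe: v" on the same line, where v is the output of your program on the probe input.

map_add(-4) | map_add(2) ; probe: [-25, -24, -11]

Check, running the answer program on each example:
  [-40, -32, -23, -35, -44, 39, -24, -22, 4, 31] -> [-44, -36, -27, -39, -48, 35, -28, -26, 0, 27] -> [-42, -34, -25, -37, -46, 37, -26, -24, 2, 29]
  [2, -49, -37, -33, -10, 35] -> [-2, -53, -41, -37, -14, 31] -> [0, -51, -39, -35, -12, 33]
  [28, -38, -35, 24, -23, 5, 50, 12, 42] -> [24, -42, -39, 20, -27, 1, 46, 8, 38] -> [26, -40, -37, 22, -25, 3, 48, 10, 40]
  [-18, 8, -1, -25] -> [-22, 4, -5, -29] -> [-20, 6, -3, -27]
  probe: [-23, -22, -9] -> [-27, -26, -13] -> [-25, -24, -11]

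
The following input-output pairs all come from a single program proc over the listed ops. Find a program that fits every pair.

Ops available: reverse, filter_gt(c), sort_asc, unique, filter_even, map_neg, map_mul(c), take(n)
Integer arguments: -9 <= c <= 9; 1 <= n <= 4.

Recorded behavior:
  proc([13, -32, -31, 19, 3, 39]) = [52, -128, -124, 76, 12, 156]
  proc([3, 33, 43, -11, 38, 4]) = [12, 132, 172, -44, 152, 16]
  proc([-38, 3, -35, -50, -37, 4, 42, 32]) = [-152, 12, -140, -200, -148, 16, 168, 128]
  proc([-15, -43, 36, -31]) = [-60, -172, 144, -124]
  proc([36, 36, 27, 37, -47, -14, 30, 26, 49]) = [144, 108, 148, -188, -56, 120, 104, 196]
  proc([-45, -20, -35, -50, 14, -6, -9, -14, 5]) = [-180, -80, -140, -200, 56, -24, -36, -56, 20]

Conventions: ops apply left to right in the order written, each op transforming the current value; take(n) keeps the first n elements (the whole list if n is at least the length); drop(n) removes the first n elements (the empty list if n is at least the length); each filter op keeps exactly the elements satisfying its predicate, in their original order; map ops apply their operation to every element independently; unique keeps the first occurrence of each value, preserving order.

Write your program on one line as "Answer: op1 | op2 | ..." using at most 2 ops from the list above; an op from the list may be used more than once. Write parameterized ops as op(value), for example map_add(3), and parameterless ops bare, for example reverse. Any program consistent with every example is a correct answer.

unique | map_mul(4)

Check, running the answer program on each example:
  [13, -32, -31, 19, 3, 39] -> [13, -32, -31, 19, 3, 39] -> [52, -128, -124, 76, 12, 156]
  [3, 33, 43, -11, 38, 4] -> [3, 33, 43, -11, 38, 4] -> [12, 132, 172, -44, 152, 16]
  [-38, 3, -35, -50, -37, 4, 42, 32] -> [-38, 3, -35, -50, -37, 4, 42, 32] -> [-152, 12, -140, -200, -148, 16, 168, 128]
  [-15, -43, 36, -31] -> [-15, -43, 36, -31] -> [-60, -172, 144, -124]
  [36, 36, 27, 37, -47, -14, 30, 26, 49] -> [36, 27, 37, -47, -14, 30, 26, 49] -> [144, 108, 148, -188, -56, 120, 104, 196]
  [-45, -20, -35, -50, 14, -6, -9, -14, 5] -> [-45, -20, -35, -50, 14, -6, -9, -14, 5] -> [-180, -80, -140, -200, 56, -24, -36, -56, 20]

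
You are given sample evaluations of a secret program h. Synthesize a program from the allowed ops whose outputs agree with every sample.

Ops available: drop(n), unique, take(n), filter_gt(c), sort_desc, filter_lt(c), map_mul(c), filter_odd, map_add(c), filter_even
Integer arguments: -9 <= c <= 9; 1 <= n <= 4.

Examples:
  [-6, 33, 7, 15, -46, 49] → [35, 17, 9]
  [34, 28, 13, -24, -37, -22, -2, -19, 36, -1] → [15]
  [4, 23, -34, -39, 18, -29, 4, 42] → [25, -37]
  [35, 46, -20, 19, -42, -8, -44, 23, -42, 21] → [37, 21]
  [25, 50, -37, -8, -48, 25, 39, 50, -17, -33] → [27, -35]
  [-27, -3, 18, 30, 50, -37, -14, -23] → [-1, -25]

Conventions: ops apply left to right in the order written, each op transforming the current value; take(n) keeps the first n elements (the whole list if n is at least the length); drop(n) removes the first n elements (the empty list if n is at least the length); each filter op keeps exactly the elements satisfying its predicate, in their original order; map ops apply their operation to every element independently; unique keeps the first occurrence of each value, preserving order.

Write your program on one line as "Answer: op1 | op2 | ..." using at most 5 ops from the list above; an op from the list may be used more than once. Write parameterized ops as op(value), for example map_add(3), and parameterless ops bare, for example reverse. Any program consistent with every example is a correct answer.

take(4) | sort_desc | filter_odd | map_add(2)

Check, running the answer program on each example:
  [-6, 33, 7, 15, -46, 49] -> [-6, 33, 7, 15] -> [33, 15, 7, -6] -> [33, 15, 7] -> [35, 17, 9]
  [34, 28, 13, -24, -37, -22, -2, -19, 36, -1] -> [34, 28, 13, -24] -> [34, 28, 13, -24] -> [13] -> [15]
  [4, 23, -34, -39, 18, -29, 4, 42] -> [4, 23, -34, -39] -> [23, 4, -34, -39] -> [23, -39] -> [25, -37]
  [35, 46, -20, 19, -42, -8, -44, 23, -42, 21] -> [35, 46, -20, 19] -> [46, 35, 19, -20] -> [35, 19] -> [37, 21]
  [25, 50, -37, -8, -48, 25, 39, 50, -17, -33] -> [25, 50, -37, -8] -> [50, 25, -8, -37] -> [25, -37] -> [27, -35]
  [-27, -3, 18, 30, 50, -37, -14, -23] -> [-27, -3, 18, 30] -> [30, 18, -3, -27] -> [-3, -27] -> [-1, -25]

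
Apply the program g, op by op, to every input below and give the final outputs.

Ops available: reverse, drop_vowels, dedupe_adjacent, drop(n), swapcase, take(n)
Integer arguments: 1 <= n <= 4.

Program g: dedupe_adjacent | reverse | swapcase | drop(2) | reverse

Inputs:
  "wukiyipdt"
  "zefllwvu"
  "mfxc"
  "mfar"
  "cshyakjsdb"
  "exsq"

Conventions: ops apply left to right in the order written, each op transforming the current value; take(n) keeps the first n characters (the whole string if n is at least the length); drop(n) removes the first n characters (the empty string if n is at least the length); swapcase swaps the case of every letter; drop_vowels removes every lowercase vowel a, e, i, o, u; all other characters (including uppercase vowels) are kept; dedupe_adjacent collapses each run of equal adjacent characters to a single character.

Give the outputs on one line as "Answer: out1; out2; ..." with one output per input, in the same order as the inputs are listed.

Execution, op by op:
  "wukiyipdt" -> "wukiyipdt" -> "tdpiyikuw" -> "TDPIYIKUW" -> "PIYIKUW" -> "WUKIYIP"
  "zefllwvu" -> "zeflwvu" -> "uvwlfez" -> "UVWLFEZ" -> "WLFEZ" -> "ZEFLW"
  "mfxc" -> "mfxc" -> "cxfm" -> "CXFM" -> "FM" -> "MF"
  "mfar" -> "mfar" -> "rafm" -> "RAFM" -> "FM" -> "MF"
  "cshyakjsdb" -> "cshyakjsdb" -> "bdsjkayhsc" -> "BDSJKAYHSC" -> "SJKAYHSC" -> "CSHYAKJS"
  "exsq" -> "exsq" -> "qsxe" -> "QSXE" -> "XE" -> "EX"

"WUKIYIP"; "ZEFLW"; "MF"; "MF"; "CSHYAKJS"; "EX"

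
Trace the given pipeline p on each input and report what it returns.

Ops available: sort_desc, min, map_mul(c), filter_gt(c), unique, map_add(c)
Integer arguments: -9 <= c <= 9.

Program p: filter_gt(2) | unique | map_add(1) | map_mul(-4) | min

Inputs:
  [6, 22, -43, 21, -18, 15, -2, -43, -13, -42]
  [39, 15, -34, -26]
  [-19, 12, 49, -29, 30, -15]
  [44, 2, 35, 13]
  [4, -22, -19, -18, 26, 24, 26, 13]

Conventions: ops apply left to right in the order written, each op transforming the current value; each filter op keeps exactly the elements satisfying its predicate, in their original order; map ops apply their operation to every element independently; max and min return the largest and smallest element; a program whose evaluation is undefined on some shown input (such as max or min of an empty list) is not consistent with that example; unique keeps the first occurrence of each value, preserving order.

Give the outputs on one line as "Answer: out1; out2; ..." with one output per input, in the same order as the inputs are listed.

Execution, op by op:
  [6, 22, -43, 21, -18, 15, -2, -43, -13, -42] -> [6, 22, 21, 15] -> [6, 22, 21, 15] -> [7, 23, 22, 16] -> [-28, -92, -88, -64] -> -92
  [39, 15, -34, -26] -> [39, 15] -> [39, 15] -> [40, 16] -> [-160, -64] -> -160
  [-19, 12, 49, -29, 30, -15] -> [12, 49, 30] -> [12, 49, 30] -> [13, 50, 31] -> [-52, -200, -124] -> -200
  [44, 2, 35, 13] -> [44, 35, 13] -> [44, 35, 13] -> [45, 36, 14] -> [-180, -144, -56] -> -180
  [4, -22, -19, -18, 26, 24, 26, 13] -> [4, 26, 24, 26, 13] -> [4, 26, 24, 13] -> [5, 27, 25, 14] -> [-20, -108, -100, -56] -> -108

-92; -160; -200; -180; -108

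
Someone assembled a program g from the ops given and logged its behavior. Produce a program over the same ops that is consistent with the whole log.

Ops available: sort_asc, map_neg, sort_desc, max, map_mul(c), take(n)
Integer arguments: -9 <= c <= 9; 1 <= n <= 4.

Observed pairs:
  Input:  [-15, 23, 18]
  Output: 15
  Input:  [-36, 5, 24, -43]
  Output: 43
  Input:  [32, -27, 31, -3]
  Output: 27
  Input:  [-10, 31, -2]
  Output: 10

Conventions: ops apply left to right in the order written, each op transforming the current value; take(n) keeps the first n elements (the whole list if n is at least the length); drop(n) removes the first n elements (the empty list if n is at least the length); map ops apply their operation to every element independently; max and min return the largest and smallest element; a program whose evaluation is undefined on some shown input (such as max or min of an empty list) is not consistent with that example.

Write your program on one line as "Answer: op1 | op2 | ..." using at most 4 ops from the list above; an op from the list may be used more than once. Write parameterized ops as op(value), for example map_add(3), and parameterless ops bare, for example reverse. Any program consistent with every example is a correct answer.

sort_asc | take(2) | map_neg | max

Check, running the answer program on each example:
  [-15, 23, 18] -> [-15, 18, 23] -> [-15, 18] -> [15, -18] -> 15
  [-36, 5, 24, -43] -> [-43, -36, 5, 24] -> [-43, -36] -> [43, 36] -> 43
  [32, -27, 31, -3] -> [-27, -3, 31, 32] -> [-27, -3] -> [27, 3] -> 27
  [-10, 31, -2] -> [-10, -2, 31] -> [-10, -2] -> [10, 2] -> 10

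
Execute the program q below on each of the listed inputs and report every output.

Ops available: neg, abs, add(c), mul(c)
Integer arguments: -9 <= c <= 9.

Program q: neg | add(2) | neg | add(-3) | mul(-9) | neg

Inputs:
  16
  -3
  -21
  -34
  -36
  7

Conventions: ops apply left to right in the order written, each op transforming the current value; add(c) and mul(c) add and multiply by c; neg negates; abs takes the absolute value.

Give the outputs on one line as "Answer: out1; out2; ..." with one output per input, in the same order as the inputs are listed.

99; -72; -234; -351; -369; 18

Execution, op by op:
  16 -> -16 -> -14 -> 14 -> 11 -> -99 -> 99
  -3 -> 3 -> 5 -> -5 -> -8 -> 72 -> -72
  -21 -> 21 -> 23 -> -23 -> -26 -> 234 -> -234
  -34 -> 34 -> 36 -> -36 -> -39 -> 351 -> -351
  -36 -> 36 -> 38 -> -38 -> -41 -> 369 -> -369
  7 -> -7 -> -5 -> 5 -> 2 -> -18 -> 18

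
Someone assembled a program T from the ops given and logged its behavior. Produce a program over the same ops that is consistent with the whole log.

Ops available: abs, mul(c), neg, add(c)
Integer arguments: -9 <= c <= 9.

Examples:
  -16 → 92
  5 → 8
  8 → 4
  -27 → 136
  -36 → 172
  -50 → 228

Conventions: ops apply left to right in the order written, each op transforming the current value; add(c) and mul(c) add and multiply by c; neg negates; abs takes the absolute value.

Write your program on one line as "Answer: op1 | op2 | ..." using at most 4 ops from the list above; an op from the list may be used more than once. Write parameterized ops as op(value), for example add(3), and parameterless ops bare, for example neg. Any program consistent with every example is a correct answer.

add(-3) | add(-4) | mul(-4) | abs

Check, running the answer program on each example:
  -16 -> -19 -> -23 -> 92 -> 92
  5 -> 2 -> -2 -> 8 -> 8
  8 -> 5 -> 1 -> -4 -> 4
  -27 -> -30 -> -34 -> 136 -> 136
  -36 -> -39 -> -43 -> 172 -> 172
  -50 -> -53 -> -57 -> 228 -> 228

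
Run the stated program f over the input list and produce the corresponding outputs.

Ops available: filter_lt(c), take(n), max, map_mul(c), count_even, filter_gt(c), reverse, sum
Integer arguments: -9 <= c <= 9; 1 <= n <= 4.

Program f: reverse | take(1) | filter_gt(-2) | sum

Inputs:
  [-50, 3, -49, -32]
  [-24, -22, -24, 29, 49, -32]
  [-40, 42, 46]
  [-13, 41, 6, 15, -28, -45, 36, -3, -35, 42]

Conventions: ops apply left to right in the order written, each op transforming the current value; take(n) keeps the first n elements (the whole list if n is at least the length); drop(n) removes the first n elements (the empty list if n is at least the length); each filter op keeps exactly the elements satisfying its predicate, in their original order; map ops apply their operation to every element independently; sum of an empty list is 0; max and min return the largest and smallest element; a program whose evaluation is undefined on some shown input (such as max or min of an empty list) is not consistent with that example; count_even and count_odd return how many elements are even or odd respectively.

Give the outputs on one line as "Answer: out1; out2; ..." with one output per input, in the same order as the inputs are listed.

0; 0; 46; 42

Execution, op by op:
  [-50, 3, -49, -32] -> [-32, -49, 3, -50] -> [-32] -> [] -> 0
  [-24, -22, -24, 29, 49, -32] -> [-32, 49, 29, -24, -22, -24] -> [-32] -> [] -> 0
  [-40, 42, 46] -> [46, 42, -40] -> [46] -> [46] -> 46
  [-13, 41, 6, 15, -28, -45, 36, -3, -35, 42] -> [42, -35, -3, 36, -45, -28, 15, 6, 41, -13] -> [42] -> [42] -> 42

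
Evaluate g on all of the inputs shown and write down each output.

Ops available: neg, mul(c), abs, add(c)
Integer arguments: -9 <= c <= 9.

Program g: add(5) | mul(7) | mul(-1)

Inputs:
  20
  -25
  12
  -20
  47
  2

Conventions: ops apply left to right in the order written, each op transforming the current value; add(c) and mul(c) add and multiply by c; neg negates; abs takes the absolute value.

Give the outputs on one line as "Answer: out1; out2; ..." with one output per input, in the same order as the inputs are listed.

Execution, op by op:
  20 -> 25 -> 175 -> -175
  -25 -> -20 -> -140 -> 140
  12 -> 17 -> 119 -> -119
  -20 -> -15 -> -105 -> 105
  47 -> 52 -> 364 -> -364
  2 -> 7 -> 49 -> -49

-175; 140; -119; 105; -364; -49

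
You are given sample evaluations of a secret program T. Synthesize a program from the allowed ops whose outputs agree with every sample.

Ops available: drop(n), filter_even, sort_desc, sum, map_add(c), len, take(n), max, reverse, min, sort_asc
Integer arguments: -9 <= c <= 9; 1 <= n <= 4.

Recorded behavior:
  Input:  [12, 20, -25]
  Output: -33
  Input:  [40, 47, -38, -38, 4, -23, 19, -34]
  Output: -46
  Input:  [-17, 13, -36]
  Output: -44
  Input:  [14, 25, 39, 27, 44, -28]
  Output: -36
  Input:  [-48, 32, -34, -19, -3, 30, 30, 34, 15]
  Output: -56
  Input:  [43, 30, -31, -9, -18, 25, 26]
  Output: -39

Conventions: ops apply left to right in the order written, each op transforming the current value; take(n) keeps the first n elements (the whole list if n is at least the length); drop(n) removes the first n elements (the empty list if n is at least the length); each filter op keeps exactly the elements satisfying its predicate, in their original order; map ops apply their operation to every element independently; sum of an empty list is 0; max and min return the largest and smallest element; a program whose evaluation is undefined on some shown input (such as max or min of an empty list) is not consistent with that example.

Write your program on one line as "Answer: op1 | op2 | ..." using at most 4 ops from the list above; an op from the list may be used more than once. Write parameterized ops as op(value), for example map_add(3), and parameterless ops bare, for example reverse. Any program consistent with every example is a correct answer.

sort_asc | map_add(-8) | min

Check, running the answer program on each example:
  [12, 20, -25] -> [-25, 12, 20] -> [-33, 4, 12] -> -33
  [40, 47, -38, -38, 4, -23, 19, -34] -> [-38, -38, -34, -23, 4, 19, 40, 47] -> [-46, -46, -42, -31, -4, 11, 32, 39] -> -46
  [-17, 13, -36] -> [-36, -17, 13] -> [-44, -25, 5] -> -44
  [14, 25, 39, 27, 44, -28] -> [-28, 14, 25, 27, 39, 44] -> [-36, 6, 17, 19, 31, 36] -> -36
  [-48, 32, -34, -19, -3, 30, 30, 34, 15] -> [-48, -34, -19, -3, 15, 30, 30, 32, 34] -> [-56, -42, -27, -11, 7, 22, 22, 24, 26] -> -56
  [43, 30, -31, -9, -18, 25, 26] -> [-31, -18, -9, 25, 26, 30, 43] -> [-39, -26, -17, 17, 18, 22, 35] -> -39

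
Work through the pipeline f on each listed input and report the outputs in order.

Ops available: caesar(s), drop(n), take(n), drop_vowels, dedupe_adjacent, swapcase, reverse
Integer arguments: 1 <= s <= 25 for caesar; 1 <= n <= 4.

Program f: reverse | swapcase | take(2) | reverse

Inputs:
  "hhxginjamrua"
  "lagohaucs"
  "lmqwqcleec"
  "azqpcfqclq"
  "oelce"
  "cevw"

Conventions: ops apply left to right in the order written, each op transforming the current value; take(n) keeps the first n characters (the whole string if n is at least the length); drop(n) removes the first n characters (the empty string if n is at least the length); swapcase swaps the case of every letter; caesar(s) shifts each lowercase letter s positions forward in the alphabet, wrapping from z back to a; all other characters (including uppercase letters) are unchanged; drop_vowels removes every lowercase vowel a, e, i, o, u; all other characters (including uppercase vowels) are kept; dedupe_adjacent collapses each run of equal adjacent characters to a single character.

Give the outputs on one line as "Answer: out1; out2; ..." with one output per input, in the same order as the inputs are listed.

Execution, op by op:
  "hhxginjamrua" -> "aurmajnigxhh" -> "AURMAJNIGXHH" -> "AU" -> "UA"
  "lagohaucs" -> "scuahogal" -> "SCUAHOGAL" -> "SC" -> "CS"
  "lmqwqcleec" -> "ceelcqwqml" -> "CEELCQWQML" -> "CE" -> "EC"
  "azqpcfqclq" -> "qlcqfcpqza" -> "QLCQFCPQZA" -> "QL" -> "LQ"
  "oelce" -> "ecleo" -> "ECLEO" -> "EC" -> "CE"
  "cevw" -> "wvec" -> "WVEC" -> "WV" -> "VW"

"UA"; "CS"; "EC"; "LQ"; "CE"; "VW"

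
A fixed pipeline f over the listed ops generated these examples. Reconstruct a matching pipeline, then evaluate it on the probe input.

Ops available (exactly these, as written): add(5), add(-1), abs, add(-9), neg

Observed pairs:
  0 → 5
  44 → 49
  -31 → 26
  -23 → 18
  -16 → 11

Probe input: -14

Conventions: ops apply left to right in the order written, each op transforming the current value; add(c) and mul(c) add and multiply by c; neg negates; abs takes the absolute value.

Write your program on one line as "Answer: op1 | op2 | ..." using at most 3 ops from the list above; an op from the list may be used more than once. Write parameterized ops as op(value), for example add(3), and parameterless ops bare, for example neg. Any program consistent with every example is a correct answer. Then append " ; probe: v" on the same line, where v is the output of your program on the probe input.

add(5) | abs ; probe: 9

Check, running the answer program on each example:
  0 -> 5 -> 5
  44 -> 49 -> 49
  -31 -> -26 -> 26
  -23 -> -18 -> 18
  -16 -> -11 -> 11
  probe: -14 -> -9 -> 9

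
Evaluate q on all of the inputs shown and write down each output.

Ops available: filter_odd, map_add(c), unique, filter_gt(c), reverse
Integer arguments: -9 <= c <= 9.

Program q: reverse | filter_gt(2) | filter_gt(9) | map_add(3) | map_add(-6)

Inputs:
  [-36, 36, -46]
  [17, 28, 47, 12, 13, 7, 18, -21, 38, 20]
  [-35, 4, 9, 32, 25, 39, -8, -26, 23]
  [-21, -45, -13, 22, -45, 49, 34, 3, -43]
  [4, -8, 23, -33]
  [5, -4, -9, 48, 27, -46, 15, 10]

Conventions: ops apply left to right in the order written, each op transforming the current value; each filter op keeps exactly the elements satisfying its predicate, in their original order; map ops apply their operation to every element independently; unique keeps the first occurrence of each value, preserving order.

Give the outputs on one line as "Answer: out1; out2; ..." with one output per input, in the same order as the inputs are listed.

Execution, op by op:
  [-36, 36, -46] -> [-46, 36, -36] -> [36] -> [36] -> [39] -> [33]
  [17, 28, 47, 12, 13, 7, 18, -21, 38, 20] -> [20, 38, -21, 18, 7, 13, 12, 47, 28, 17] -> [20, 38, 18, 7, 13, 12, 47, 28, 17] -> [20, 38, 18, 13, 12, 47, 28, 17] -> [23, 41, 21, 16, 15, 50, 31, 20] -> [17, 35, 15, 10, 9, 44, 25, 14]
  [-35, 4, 9, 32, 25, 39, -8, -26, 23] -> [23, -26, -8, 39, 25, 32, 9, 4, -35] -> [23, 39, 25, 32, 9, 4] -> [23, 39, 25, 32] -> [26, 42, 28, 35] -> [20, 36, 22, 29]
  [-21, -45, -13, 22, -45, 49, 34, 3, -43] -> [-43, 3, 34, 49, -45, 22, -13, -45, -21] -> [3, 34, 49, 22] -> [34, 49, 22] -> [37, 52, 25] -> [31, 46, 19]
  [4, -8, 23, -33] -> [-33, 23, -8, 4] -> [23, 4] -> [23] -> [26] -> [20]
  [5, -4, -9, 48, 27, -46, 15, 10] -> [10, 15, -46, 27, 48, -9, -4, 5] -> [10, 15, 27, 48, 5] -> [10, 15, 27, 48] -> [13, 18, 30, 51] -> [7, 12, 24, 45]

[33]; [17, 35, 15, 10, 9, 44, 25, 14]; [20, 36, 22, 29]; [31, 46, 19]; [20]; [7, 12, 24, 45]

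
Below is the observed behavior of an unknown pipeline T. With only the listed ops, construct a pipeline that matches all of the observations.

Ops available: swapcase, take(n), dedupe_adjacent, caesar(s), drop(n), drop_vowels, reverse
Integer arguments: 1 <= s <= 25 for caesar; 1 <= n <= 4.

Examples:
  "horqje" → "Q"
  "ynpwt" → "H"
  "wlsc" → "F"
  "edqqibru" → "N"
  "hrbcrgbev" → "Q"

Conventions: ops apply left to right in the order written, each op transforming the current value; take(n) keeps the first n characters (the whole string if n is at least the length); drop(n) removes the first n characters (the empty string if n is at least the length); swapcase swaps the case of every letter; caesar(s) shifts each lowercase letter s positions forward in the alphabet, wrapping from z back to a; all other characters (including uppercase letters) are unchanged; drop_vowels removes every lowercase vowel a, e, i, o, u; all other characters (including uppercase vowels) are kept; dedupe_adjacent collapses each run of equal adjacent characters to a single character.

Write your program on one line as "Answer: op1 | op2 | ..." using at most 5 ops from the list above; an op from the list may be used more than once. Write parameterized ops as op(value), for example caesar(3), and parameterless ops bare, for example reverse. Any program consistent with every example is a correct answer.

caesar(9) | dedupe_adjacent | drop_vowels | swapcase | take(1)

Check, running the answer program on each example:
  "horqje" -> "qxazsn" -> "qxazsn" -> "qxzsn" -> "QXZSN" -> "Q"
  "ynpwt" -> "hwyfc" -> "hwyfc" -> "hwyfc" -> "HWYFC" -> "H"
  "wlsc" -> "fubl" -> "fubl" -> "fbl" -> "FBL" -> "F"
  "edqqibru" -> "nmzzrkad" -> "nmzrkad" -> "nmzrkd" -> "NMZRKD" -> "N"
  "hrbcrgbev" -> "qaklapkne" -> "qaklapkne" -> "qklpkn" -> "QKLPKN" -> "Q"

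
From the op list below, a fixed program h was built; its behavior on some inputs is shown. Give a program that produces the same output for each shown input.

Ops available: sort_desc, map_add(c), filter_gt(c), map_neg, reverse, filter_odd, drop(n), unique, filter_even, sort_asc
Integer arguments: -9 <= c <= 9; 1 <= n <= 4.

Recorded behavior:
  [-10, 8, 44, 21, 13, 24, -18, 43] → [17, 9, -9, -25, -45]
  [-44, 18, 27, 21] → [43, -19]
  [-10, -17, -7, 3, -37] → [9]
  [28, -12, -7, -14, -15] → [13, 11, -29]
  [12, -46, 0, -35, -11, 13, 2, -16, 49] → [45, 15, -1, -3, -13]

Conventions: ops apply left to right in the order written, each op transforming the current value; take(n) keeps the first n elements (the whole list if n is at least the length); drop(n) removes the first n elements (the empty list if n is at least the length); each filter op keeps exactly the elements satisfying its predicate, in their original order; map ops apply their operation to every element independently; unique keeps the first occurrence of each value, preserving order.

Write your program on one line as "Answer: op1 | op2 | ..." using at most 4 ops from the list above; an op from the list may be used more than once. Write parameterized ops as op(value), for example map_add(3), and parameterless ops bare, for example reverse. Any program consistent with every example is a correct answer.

sort_asc | map_add(1) | map_neg | filter_odd

Check, running the answer program on each example:
  [-10, 8, 44, 21, 13, 24, -18, 43] -> [-18, -10, 8, 13, 21, 24, 43, 44] -> [-17, -9, 9, 14, 22, 25, 44, 45] -> [17, 9, -9, -14, -22, -25, -44, -45] -> [17, 9, -9, -25, -45]
  [-44, 18, 27, 21] -> [-44, 18, 21, 27] -> [-43, 19, 22, 28] -> [43, -19, -22, -28] -> [43, -19]
  [-10, -17, -7, 3, -37] -> [-37, -17, -10, -7, 3] -> [-36, -16, -9, -6, 4] -> [36, 16, 9, 6, -4] -> [9]
  [28, -12, -7, -14, -15] -> [-15, -14, -12, -7, 28] -> [-14, -13, -11, -6, 29] -> [14, 13, 11, 6, -29] -> [13, 11, -29]
  [12, -46, 0, -35, -11, 13, 2, -16, 49] -> [-46, -35, -16, -11, 0, 2, 12, 13, 49] -> [-45, -34, -15, -10, 1, 3, 13, 14, 50] -> [45, 34, 15, 10, -1, -3, -13, -14, -50] -> [45, 15, -1, -3, -13]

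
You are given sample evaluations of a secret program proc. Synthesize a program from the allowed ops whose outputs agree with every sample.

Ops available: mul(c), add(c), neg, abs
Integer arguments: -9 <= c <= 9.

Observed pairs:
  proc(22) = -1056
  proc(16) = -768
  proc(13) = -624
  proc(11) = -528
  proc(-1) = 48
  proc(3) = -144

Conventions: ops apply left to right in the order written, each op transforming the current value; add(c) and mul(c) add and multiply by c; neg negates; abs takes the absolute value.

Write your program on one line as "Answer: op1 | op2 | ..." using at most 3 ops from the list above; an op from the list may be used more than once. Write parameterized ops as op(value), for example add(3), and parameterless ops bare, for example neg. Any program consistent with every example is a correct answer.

mul(-8) | neg | mul(-6)

Check, running the answer program on each example:
  22 -> -176 -> 176 -> -1056
  16 -> -128 -> 128 -> -768
  13 -> -104 -> 104 -> -624
  11 -> -88 -> 88 -> -528
  -1 -> 8 -> -8 -> 48
  3 -> -24 -> 24 -> -144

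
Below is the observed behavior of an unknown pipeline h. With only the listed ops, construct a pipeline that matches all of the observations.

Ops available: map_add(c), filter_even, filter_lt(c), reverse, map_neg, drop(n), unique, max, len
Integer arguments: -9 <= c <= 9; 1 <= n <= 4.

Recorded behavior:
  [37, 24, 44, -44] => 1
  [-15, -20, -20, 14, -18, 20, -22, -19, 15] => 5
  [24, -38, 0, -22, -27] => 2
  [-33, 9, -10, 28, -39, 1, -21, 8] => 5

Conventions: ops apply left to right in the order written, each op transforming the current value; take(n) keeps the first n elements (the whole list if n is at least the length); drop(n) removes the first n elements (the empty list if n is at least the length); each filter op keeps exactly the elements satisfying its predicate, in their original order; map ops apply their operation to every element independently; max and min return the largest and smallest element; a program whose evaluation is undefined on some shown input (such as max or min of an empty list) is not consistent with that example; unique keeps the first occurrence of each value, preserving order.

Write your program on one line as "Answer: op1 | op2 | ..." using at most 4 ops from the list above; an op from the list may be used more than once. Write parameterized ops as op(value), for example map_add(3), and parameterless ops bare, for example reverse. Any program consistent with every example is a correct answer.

unique | drop(3) | reverse | len

Check, running the answer program on each example:
  [37, 24, 44, -44] -> [37, 24, 44, -44] -> [-44] -> [-44] -> 1
  [-15, -20, -20, 14, -18, 20, -22, -19, 15] -> [-15, -20, 14, -18, 20, -22, -19, 15] -> [-18, 20, -22, -19, 15] -> [15, -19, -22, 20, -18] -> 5
  [24, -38, 0, -22, -27] -> [24, -38, 0, -22, -27] -> [-22, -27] -> [-27, -22] -> 2
  [-33, 9, -10, 28, -39, 1, -21, 8] -> [-33, 9, -10, 28, -39, 1, -21, 8] -> [28, -39, 1, -21, 8] -> [8, -21, 1, -39, 28] -> 5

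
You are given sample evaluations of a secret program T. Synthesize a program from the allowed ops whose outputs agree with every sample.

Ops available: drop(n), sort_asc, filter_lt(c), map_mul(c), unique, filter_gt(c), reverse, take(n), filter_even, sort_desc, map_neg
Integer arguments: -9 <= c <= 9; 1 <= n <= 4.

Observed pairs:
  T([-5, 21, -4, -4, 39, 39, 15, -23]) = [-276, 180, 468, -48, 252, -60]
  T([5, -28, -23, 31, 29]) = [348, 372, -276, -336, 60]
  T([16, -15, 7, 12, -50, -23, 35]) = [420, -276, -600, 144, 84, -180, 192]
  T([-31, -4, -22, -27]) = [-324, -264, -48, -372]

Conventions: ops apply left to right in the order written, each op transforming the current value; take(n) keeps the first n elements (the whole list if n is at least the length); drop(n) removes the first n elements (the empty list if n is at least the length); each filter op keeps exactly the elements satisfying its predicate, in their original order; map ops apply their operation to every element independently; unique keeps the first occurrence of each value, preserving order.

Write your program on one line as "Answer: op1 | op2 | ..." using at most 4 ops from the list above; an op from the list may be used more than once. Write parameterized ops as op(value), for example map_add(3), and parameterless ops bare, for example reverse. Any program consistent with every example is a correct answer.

map_mul(-4) | map_mul(-3) | reverse | unique

Check, running the answer program on each example:
  [-5, 21, -4, -4, 39, 39, 15, -23] -> [20, -84, 16, 16, -156, -156, -60, 92] -> [-60, 252, -48, -48, 468, 468, 180, -276] -> [-276, 180, 468, 468, -48, -48, 252, -60] -> [-276, 180, 468, -48, 252, -60]
  [5, -28, -23, 31, 29] -> [-20, 112, 92, -124, -116] -> [60, -336, -276, 372, 348] -> [348, 372, -276, -336, 60] -> [348, 372, -276, -336, 60]
  [16, -15, 7, 12, -50, -23, 35] -> [-64, 60, -28, -48, 200, 92, -140] -> [192, -180, 84, 144, -600, -276, 420] -> [420, -276, -600, 144, 84, -180, 192] -> [420, -276, -600, 144, 84, -180, 192]
  [-31, -4, -22, -27] -> [124, 16, 88, 108] -> [-372, -48, -264, -324] -> [-324, -264, -48, -372] -> [-324, -264, -48, -372]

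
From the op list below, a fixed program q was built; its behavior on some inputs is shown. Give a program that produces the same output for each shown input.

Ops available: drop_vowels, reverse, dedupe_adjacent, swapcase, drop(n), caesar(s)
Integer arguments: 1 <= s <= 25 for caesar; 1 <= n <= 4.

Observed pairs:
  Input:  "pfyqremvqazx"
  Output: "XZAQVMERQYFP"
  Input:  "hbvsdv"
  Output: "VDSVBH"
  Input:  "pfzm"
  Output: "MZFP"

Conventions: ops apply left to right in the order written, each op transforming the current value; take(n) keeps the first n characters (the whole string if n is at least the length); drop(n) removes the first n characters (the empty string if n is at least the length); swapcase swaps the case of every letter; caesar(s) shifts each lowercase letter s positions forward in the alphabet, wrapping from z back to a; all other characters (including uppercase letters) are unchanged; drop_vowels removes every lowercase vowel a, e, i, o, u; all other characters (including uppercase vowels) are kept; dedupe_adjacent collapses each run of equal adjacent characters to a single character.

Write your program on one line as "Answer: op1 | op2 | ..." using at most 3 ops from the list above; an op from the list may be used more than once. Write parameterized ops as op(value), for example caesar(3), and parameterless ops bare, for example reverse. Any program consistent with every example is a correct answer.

reverse | swapcase

Check, running the answer program on each example:
  "pfyqremvqazx" -> "xzaqvmerqyfp" -> "XZAQVMERQYFP"
  "hbvsdv" -> "vdsvbh" -> "VDSVBH"
  "pfzm" -> "mzfp" -> "MZFP"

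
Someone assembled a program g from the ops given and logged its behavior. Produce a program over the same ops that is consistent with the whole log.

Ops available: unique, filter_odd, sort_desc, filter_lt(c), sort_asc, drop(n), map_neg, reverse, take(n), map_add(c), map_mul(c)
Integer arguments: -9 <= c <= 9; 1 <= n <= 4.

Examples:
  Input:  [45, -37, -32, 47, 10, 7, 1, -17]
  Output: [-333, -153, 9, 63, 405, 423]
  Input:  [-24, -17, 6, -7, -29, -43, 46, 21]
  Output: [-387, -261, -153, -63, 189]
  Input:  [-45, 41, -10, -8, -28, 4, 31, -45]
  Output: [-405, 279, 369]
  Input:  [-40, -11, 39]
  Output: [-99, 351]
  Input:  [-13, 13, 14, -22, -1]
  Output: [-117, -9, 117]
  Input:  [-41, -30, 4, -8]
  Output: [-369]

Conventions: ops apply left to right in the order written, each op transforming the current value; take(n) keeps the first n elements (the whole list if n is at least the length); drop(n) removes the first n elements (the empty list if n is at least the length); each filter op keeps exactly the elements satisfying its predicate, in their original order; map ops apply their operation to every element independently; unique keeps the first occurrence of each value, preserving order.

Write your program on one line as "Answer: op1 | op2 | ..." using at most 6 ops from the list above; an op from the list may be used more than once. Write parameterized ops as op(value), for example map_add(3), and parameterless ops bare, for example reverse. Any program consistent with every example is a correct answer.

filter_odd | map_mul(-9) | unique | map_neg | sort_asc

Check, running the answer program on each example:
  [45, -37, -32, 47, 10, 7, 1, -17] -> [45, -37, 47, 7, 1, -17] -> [-405, 333, -423, -63, -9, 153] -> [-405, 333, -423, -63, -9, 153] -> [405, -333, 423, 63, 9, -153] -> [-333, -153, 9, 63, 405, 423]
  [-24, -17, 6, -7, -29, -43, 46, 21] -> [-17, -7, -29, -43, 21] -> [153, 63, 261, 387, -189] -> [153, 63, 261, 387, -189] -> [-153, -63, -261, -387, 189] -> [-387, -261, -153, -63, 189]
  [-45, 41, -10, -8, -28, 4, 31, -45] -> [-45, 41, 31, -45] -> [405, -369, -279, 405] -> [405, -369, -279] -> [-405, 369, 279] -> [-405, 279, 369]
  [-40, -11, 39] -> [-11, 39] -> [99, -351] -> [99, -351] -> [-99, 351] -> [-99, 351]
  [-13, 13, 14, -22, -1] -> [-13, 13, -1] -> [117, -117, 9] -> [117, -117, 9] -> [-117, 117, -9] -> [-117, -9, 117]
  [-41, -30, 4, -8] -> [-41] -> [369] -> [369] -> [-369] -> [-369]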